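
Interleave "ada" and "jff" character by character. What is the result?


Interleaving "ada" and "jff":
  Position 0: 'a' from first, 'j' from second => "aj"
  Position 1: 'd' from first, 'f' from second => "df"
  Position 2: 'a' from first, 'f' from second => "af"
Result: ajdfaf

ajdfaf


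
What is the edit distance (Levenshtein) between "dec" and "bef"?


Computing edit distance: "dec" -> "bef"
DP table:
           b    e    f
      0    1    2    3
  d   1    1    2    3
  e   2    2    1    2
  c   3    3    2    2
Edit distance = dp[3][3] = 2

2


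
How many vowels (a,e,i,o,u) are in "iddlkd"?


Input: iddlkd
Checking each character:
  'i' at position 0: vowel (running total: 1)
  'd' at position 1: consonant
  'd' at position 2: consonant
  'l' at position 3: consonant
  'k' at position 4: consonant
  'd' at position 5: consonant
Total vowels: 1

1


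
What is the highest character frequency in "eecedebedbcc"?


Input: eecedebedbcc
Character counts:
  'b': 2
  'c': 3
  'd': 2
  'e': 5
Maximum frequency: 5

5


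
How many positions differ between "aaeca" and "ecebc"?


Comparing "aaeca" and "ecebc" position by position:
  Position 0: 'a' vs 'e' => DIFFER
  Position 1: 'a' vs 'c' => DIFFER
  Position 2: 'e' vs 'e' => same
  Position 3: 'c' vs 'b' => DIFFER
  Position 4: 'a' vs 'c' => DIFFER
Positions that differ: 4

4


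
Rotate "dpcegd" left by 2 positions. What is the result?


Input: "dpcegd", rotate left by 2
First 2 characters: "dp"
Remaining characters: "cegd"
Concatenate remaining + first: "cegd" + "dp" = "cegddp"

cegddp


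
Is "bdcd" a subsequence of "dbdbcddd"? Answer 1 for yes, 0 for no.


Check if "bdcd" is a subsequence of "dbdbcddd"
Greedy scan:
  Position 0 ('d'): no match needed
  Position 1 ('b'): matches sub[0] = 'b'
  Position 2 ('d'): matches sub[1] = 'd'
  Position 3 ('b'): no match needed
  Position 4 ('c'): matches sub[2] = 'c'
  Position 5 ('d'): matches sub[3] = 'd'
  Position 6 ('d'): no match needed
  Position 7 ('d'): no match needed
All 4 characters matched => is a subsequence

1


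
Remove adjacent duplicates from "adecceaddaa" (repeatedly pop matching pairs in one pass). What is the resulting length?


Input: adecceaddaa
Stack-based adjacent duplicate removal:
  Read 'a': push. Stack: a
  Read 'd': push. Stack: ad
  Read 'e': push. Stack: ade
  Read 'c': push. Stack: adec
  Read 'c': matches stack top 'c' => pop. Stack: ade
  Read 'e': matches stack top 'e' => pop. Stack: ad
  Read 'a': push. Stack: ada
  Read 'd': push. Stack: adad
  Read 'd': matches stack top 'd' => pop. Stack: ada
  Read 'a': matches stack top 'a' => pop. Stack: ad
  Read 'a': push. Stack: ada
Final stack: "ada" (length 3)

3


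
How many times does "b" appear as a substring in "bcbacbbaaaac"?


Searching for "b" in "bcbacbbaaaac"
Scanning each position:
  Position 0: "b" => MATCH
  Position 1: "c" => no
  Position 2: "b" => MATCH
  Position 3: "a" => no
  Position 4: "c" => no
  Position 5: "b" => MATCH
  Position 6: "b" => MATCH
  Position 7: "a" => no
  Position 8: "a" => no
  Position 9: "a" => no
  Position 10: "a" => no
  Position 11: "c" => no
Total occurrences: 4

4


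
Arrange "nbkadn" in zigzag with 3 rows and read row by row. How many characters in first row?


Zigzag "nbkadn" into 3 rows:
Placing characters:
  'n' => row 0
  'b' => row 1
  'k' => row 2
  'a' => row 1
  'd' => row 0
  'n' => row 1
Rows:
  Row 0: "nd"
  Row 1: "ban"
  Row 2: "k"
First row length: 2

2


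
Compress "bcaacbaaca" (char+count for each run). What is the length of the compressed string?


Input: bcaacbaaca
Runs:
  'b' x 1 => "b1"
  'c' x 1 => "c1"
  'a' x 2 => "a2"
  'c' x 1 => "c1"
  'b' x 1 => "b1"
  'a' x 2 => "a2"
  'c' x 1 => "c1"
  'a' x 1 => "a1"
Compressed: "b1c1a2c1b1a2c1a1"
Compressed length: 16

16


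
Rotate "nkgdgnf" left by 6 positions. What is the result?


Input: "nkgdgnf", rotate left by 6
First 6 characters: "nkgdgn"
Remaining characters: "f"
Concatenate remaining + first: "f" + "nkgdgn" = "fnkgdgn"

fnkgdgn


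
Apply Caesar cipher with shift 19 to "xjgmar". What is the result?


Caesar cipher: shift "xjgmar" by 19
  'x' (pos 23) + 19 = pos 16 = 'q'
  'j' (pos 9) + 19 = pos 2 = 'c'
  'g' (pos 6) + 19 = pos 25 = 'z'
  'm' (pos 12) + 19 = pos 5 = 'f'
  'a' (pos 0) + 19 = pos 19 = 't'
  'r' (pos 17) + 19 = pos 10 = 'k'
Result: qczftk

qczftk


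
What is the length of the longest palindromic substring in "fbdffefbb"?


Input: "fbdffefbb"
Checking substrings for palindromes:
  [4:7] "fef" (len 3) => palindrome
  [3:5] "ff" (len 2) => palindrome
  [7:9] "bb" (len 2) => palindrome
Longest palindromic substring: "fef" with length 3

3


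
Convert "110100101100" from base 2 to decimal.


Input: "110100101100" in base 2
Positional expansion:
  Digit '1' (value 1) x 2^11 = 2048
  Digit '1' (value 1) x 2^10 = 1024
  Digit '0' (value 0) x 2^9 = 0
  Digit '1' (value 1) x 2^8 = 256
  Digit '0' (value 0) x 2^7 = 0
  Digit '0' (value 0) x 2^6 = 0
  Digit '1' (value 1) x 2^5 = 32
  Digit '0' (value 0) x 2^4 = 0
  Digit '1' (value 1) x 2^3 = 8
  Digit '1' (value 1) x 2^2 = 4
  Digit '0' (value 0) x 2^1 = 0
  Digit '0' (value 0) x 2^0 = 0
Sum = 3372

3372


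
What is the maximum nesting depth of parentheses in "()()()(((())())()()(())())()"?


Input: "()()()(((())())()()(())())()"
Tracking depth:
  Position 0 '(': depth becomes 1
  Position 1 ')': depth becomes 0
  Position 2 '(': depth becomes 1
  Position 3 ')': depth becomes 0
  Position 4 '(': depth becomes 1
  Position 5 ')': depth becomes 0
  Position 6 '(': depth becomes 1
  Position 7 '(': depth becomes 2
  Position 8 '(': depth becomes 3
  Position 9 '(': depth becomes 4
  Position 10 ')': depth becomes 3
  Position 11 ')': depth becomes 2
  Position 12 '(': depth becomes 3
  Position 13 ')': depth becomes 2
  Position 14 ')': depth becomes 1
  Position 15 '(': depth becomes 2
  Position 16 ')': depth becomes 1
  Position 17 '(': depth becomes 2
  Position 18 ')': depth becomes 1
  Position 19 '(': depth becomes 2
  Position 20 '(': depth becomes 3
  Position 21 ')': depth becomes 2
  Position 22 ')': depth becomes 1
  Position 23 '(': depth becomes 2
  Position 24 ')': depth becomes 1
  Position 25 ')': depth becomes 0
  Position 26 '(': depth becomes 1
  Position 27 ')': depth becomes 0
Maximum depth reached: 4

4


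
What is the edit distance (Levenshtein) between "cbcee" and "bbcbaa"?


Computing edit distance: "cbcee" -> "bbcbaa"
DP table:
           b    b    c    b    a    a
      0    1    2    3    4    5    6
  c   1    1    2    2    3    4    5
  b   2    1    1    2    2    3    4
  c   3    2    2    1    2    3    4
  e   4    3    3    2    2    3    4
  e   5    4    4    3    3    3    4
Edit distance = dp[5][6] = 4

4


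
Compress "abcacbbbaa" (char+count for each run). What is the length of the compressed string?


Input: abcacbbbaa
Runs:
  'a' x 1 => "a1"
  'b' x 1 => "b1"
  'c' x 1 => "c1"
  'a' x 1 => "a1"
  'c' x 1 => "c1"
  'b' x 3 => "b3"
  'a' x 2 => "a2"
Compressed: "a1b1c1a1c1b3a2"
Compressed length: 14

14


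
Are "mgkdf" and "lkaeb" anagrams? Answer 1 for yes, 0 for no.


Strings: "mgkdf", "lkaeb"
Sorted first:  dfgkm
Sorted second: abekl
Differ at position 0: 'd' vs 'a' => not anagrams

0


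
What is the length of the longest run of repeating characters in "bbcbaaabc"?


Input: "bbcbaaabc"
Scanning for longest run:
  Position 1 ('b'): continues run of 'b', length=2
  Position 2 ('c'): new char, reset run to 1
  Position 3 ('b'): new char, reset run to 1
  Position 4 ('a'): new char, reset run to 1
  Position 5 ('a'): continues run of 'a', length=2
  Position 6 ('a'): continues run of 'a', length=3
  Position 7 ('b'): new char, reset run to 1
  Position 8 ('c'): new char, reset run to 1
Longest run: 'a' with length 3

3


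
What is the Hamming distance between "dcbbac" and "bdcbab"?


Comparing "dcbbac" and "bdcbab" position by position:
  Position 0: 'd' vs 'b' => differ
  Position 1: 'c' vs 'd' => differ
  Position 2: 'b' vs 'c' => differ
  Position 3: 'b' vs 'b' => same
  Position 4: 'a' vs 'a' => same
  Position 5: 'c' vs 'b' => differ
Total differences (Hamming distance): 4

4


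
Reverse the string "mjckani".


Input: mjckani
Reading characters right to left:
  Position 6: 'i'
  Position 5: 'n'
  Position 4: 'a'
  Position 3: 'k'
  Position 2: 'c'
  Position 1: 'j'
  Position 0: 'm'
Reversed: inakcjm

inakcjm


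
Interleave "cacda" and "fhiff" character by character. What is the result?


Interleaving "cacda" and "fhiff":
  Position 0: 'c' from first, 'f' from second => "cf"
  Position 1: 'a' from first, 'h' from second => "ah"
  Position 2: 'c' from first, 'i' from second => "ci"
  Position 3: 'd' from first, 'f' from second => "df"
  Position 4: 'a' from first, 'f' from second => "af"
Result: cfahcidfaf

cfahcidfaf


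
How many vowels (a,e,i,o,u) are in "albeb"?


Input: albeb
Checking each character:
  'a' at position 0: vowel (running total: 1)
  'l' at position 1: consonant
  'b' at position 2: consonant
  'e' at position 3: vowel (running total: 2)
  'b' at position 4: consonant
Total vowels: 2

2


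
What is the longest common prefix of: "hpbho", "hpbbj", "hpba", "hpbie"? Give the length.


Words: hpbho, hpbbj, hpba, hpbie
  Position 0: all 'h' => match
  Position 1: all 'p' => match
  Position 2: all 'b' => match
  Position 3: ('h', 'b', 'a', 'i') => mismatch, stop
LCP = "hpb" (length 3)

3


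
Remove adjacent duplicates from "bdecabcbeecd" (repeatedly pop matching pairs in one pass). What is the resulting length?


Input: bdecabcbeecd
Stack-based adjacent duplicate removal:
  Read 'b': push. Stack: b
  Read 'd': push. Stack: bd
  Read 'e': push. Stack: bde
  Read 'c': push. Stack: bdec
  Read 'a': push. Stack: bdeca
  Read 'b': push. Stack: bdecab
  Read 'c': push. Stack: bdecabc
  Read 'b': push. Stack: bdecabcb
  Read 'e': push. Stack: bdecabcbe
  Read 'e': matches stack top 'e' => pop. Stack: bdecabcb
  Read 'c': push. Stack: bdecabcbc
  Read 'd': push. Stack: bdecabcbcd
Final stack: "bdecabcbcd" (length 10)

10


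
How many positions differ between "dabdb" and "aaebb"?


Comparing "dabdb" and "aaebb" position by position:
  Position 0: 'd' vs 'a' => DIFFER
  Position 1: 'a' vs 'a' => same
  Position 2: 'b' vs 'e' => DIFFER
  Position 3: 'd' vs 'b' => DIFFER
  Position 4: 'b' vs 'b' => same
Positions that differ: 3

3


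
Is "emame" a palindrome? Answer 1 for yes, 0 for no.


Input: emame
Reversed: emame
  Compare pos 0 ('e') with pos 4 ('e'): match
  Compare pos 1 ('m') with pos 3 ('m'): match
Result: palindrome

1


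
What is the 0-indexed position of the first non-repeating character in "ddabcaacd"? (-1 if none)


Input: ddabcaacd
Character frequencies:
  'a': 3
  'b': 1
  'c': 2
  'd': 3
Scanning left to right for freq == 1:
  Position 0 ('d'): freq=3, skip
  Position 1 ('d'): freq=3, skip
  Position 2 ('a'): freq=3, skip
  Position 3 ('b'): unique! => answer = 3

3


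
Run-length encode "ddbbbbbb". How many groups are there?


Input: ddbbbbbb
Scanning for consecutive runs:
  Group 1: 'd' x 2 (positions 0-1)
  Group 2: 'b' x 6 (positions 2-7)
Total groups: 2

2


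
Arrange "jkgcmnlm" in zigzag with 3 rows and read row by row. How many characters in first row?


Zigzag "jkgcmnlm" into 3 rows:
Placing characters:
  'j' => row 0
  'k' => row 1
  'g' => row 2
  'c' => row 1
  'm' => row 0
  'n' => row 1
  'l' => row 2
  'm' => row 1
Rows:
  Row 0: "jm"
  Row 1: "kcnm"
  Row 2: "gl"
First row length: 2

2


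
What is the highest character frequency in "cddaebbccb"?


Input: cddaebbccb
Character counts:
  'a': 1
  'b': 3
  'c': 3
  'd': 2
  'e': 1
Maximum frequency: 3

3


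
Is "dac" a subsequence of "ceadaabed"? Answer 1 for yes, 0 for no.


Check if "dac" is a subsequence of "ceadaabed"
Greedy scan:
  Position 0 ('c'): no match needed
  Position 1 ('e'): no match needed
  Position 2 ('a'): no match needed
  Position 3 ('d'): matches sub[0] = 'd'
  Position 4 ('a'): matches sub[1] = 'a'
  Position 5 ('a'): no match needed
  Position 6 ('b'): no match needed
  Position 7 ('e'): no match needed
  Position 8 ('d'): no match needed
Only matched 2/3 characters => not a subsequence

0


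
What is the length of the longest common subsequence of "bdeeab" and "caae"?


LCS of "bdeeab" and "caae"
DP table:
           c    a    a    e
      0    0    0    0    0
  b   0    0    0    0    0
  d   0    0    0    0    0
  e   0    0    0    0    1
  e   0    0    0    0    1
  a   0    0    1    1    1
  b   0    0    1    1    1
LCS length = dp[6][4] = 1

1


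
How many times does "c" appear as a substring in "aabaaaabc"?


Searching for "c" in "aabaaaabc"
Scanning each position:
  Position 0: "a" => no
  Position 1: "a" => no
  Position 2: "b" => no
  Position 3: "a" => no
  Position 4: "a" => no
  Position 5: "a" => no
  Position 6: "a" => no
  Position 7: "b" => no
  Position 8: "c" => MATCH
Total occurrences: 1

1


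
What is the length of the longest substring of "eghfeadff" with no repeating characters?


Input: "eghfeadff"
Sliding window (track last position of each char):
  Position 0 ('e'): window [0,0] length 1 -- new best
  Position 1 ('g'): window [0,1] length 2 -- new best
  Position 2 ('h'): window [0,2] length 3 -- new best
  Position 3 ('f'): window [0,3] length 4 -- new best
  Position 4 ('e'): repeat (last at 0), move window start to 1
  Position 4 ('e'): window [1,4] length 4
  Position 5 ('a'): window [1,5] length 5 -- new best
  Position 6 ('d'): window [1,6] length 6 -- new best
  Position 7 ('f'): repeat (last at 3), move window start to 4
  Position 7 ('f'): window [4,7] length 4
  Position 8 ('f'): repeat (last at 7), move window start to 8
  Position 8 ('f'): window [8,8] length 1
Longest substring with no repeats: "ghfead" with length 6

6


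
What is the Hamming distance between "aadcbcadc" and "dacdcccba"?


Comparing "aadcbcadc" and "dacdcccba" position by position:
  Position 0: 'a' vs 'd' => differ
  Position 1: 'a' vs 'a' => same
  Position 2: 'd' vs 'c' => differ
  Position 3: 'c' vs 'd' => differ
  Position 4: 'b' vs 'c' => differ
  Position 5: 'c' vs 'c' => same
  Position 6: 'a' vs 'c' => differ
  Position 7: 'd' vs 'b' => differ
  Position 8: 'c' vs 'a' => differ
Total differences (Hamming distance): 7

7


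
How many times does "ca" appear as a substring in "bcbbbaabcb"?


Searching for "ca" in "bcbbbaabcb"
Scanning each position:
  Position 0: "bc" => no
  Position 1: "cb" => no
  Position 2: "bb" => no
  Position 3: "bb" => no
  Position 4: "ba" => no
  Position 5: "aa" => no
  Position 6: "ab" => no
  Position 7: "bc" => no
  Position 8: "cb" => no
Total occurrences: 0

0


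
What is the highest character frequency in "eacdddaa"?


Input: eacdddaa
Character counts:
  'a': 3
  'c': 1
  'd': 3
  'e': 1
Maximum frequency: 3

3


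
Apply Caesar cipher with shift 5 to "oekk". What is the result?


Caesar cipher: shift "oekk" by 5
  'o' (pos 14) + 5 = pos 19 = 't'
  'e' (pos 4) + 5 = pos 9 = 'j'
  'k' (pos 10) + 5 = pos 15 = 'p'
  'k' (pos 10) + 5 = pos 15 = 'p'
Result: tjpp

tjpp


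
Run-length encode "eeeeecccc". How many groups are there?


Input: eeeeecccc
Scanning for consecutive runs:
  Group 1: 'e' x 5 (positions 0-4)
  Group 2: 'c' x 4 (positions 5-8)
Total groups: 2

2


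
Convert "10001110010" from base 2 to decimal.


Input: "10001110010" in base 2
Positional expansion:
  Digit '1' (value 1) x 2^10 = 1024
  Digit '0' (value 0) x 2^9 = 0
  Digit '0' (value 0) x 2^8 = 0
  Digit '0' (value 0) x 2^7 = 0
  Digit '1' (value 1) x 2^6 = 64
  Digit '1' (value 1) x 2^5 = 32
  Digit '1' (value 1) x 2^4 = 16
  Digit '0' (value 0) x 2^3 = 0
  Digit '0' (value 0) x 2^2 = 0
  Digit '1' (value 1) x 2^1 = 2
  Digit '0' (value 0) x 2^0 = 0
Sum = 1138

1138


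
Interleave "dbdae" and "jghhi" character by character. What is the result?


Interleaving "dbdae" and "jghhi":
  Position 0: 'd' from first, 'j' from second => "dj"
  Position 1: 'b' from first, 'g' from second => "bg"
  Position 2: 'd' from first, 'h' from second => "dh"
  Position 3: 'a' from first, 'h' from second => "ah"
  Position 4: 'e' from first, 'i' from second => "ei"
Result: djbgdhahei

djbgdhahei


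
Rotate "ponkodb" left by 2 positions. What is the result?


Input: "ponkodb", rotate left by 2
First 2 characters: "po"
Remaining characters: "nkodb"
Concatenate remaining + first: "nkodb" + "po" = "nkodbpo"

nkodbpo


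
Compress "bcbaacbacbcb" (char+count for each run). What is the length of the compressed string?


Input: bcbaacbacbcb
Runs:
  'b' x 1 => "b1"
  'c' x 1 => "c1"
  'b' x 1 => "b1"
  'a' x 2 => "a2"
  'c' x 1 => "c1"
  'b' x 1 => "b1"
  'a' x 1 => "a1"
  'c' x 1 => "c1"
  'b' x 1 => "b1"
  'c' x 1 => "c1"
  'b' x 1 => "b1"
Compressed: "b1c1b1a2c1b1a1c1b1c1b1"
Compressed length: 22

22


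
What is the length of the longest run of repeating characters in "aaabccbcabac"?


Input: "aaabccbcabac"
Scanning for longest run:
  Position 1 ('a'): continues run of 'a', length=2
  Position 2 ('a'): continues run of 'a', length=3
  Position 3 ('b'): new char, reset run to 1
  Position 4 ('c'): new char, reset run to 1
  Position 5 ('c'): continues run of 'c', length=2
  Position 6 ('b'): new char, reset run to 1
  Position 7 ('c'): new char, reset run to 1
  Position 8 ('a'): new char, reset run to 1
  Position 9 ('b'): new char, reset run to 1
  Position 10 ('a'): new char, reset run to 1
  Position 11 ('c'): new char, reset run to 1
Longest run: 'a' with length 3

3


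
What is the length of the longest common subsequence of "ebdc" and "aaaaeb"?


LCS of "ebdc" and "aaaaeb"
DP table:
           a    a    a    a    e    b
      0    0    0    0    0    0    0
  e   0    0    0    0    0    1    1
  b   0    0    0    0    0    1    2
  d   0    0    0    0    0    1    2
  c   0    0    0    0    0    1    2
LCS length = dp[4][6] = 2

2


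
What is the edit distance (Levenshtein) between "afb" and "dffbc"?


Computing edit distance: "afb" -> "dffbc"
DP table:
           d    f    f    b    c
      0    1    2    3    4    5
  a   1    1    2    3    4    5
  f   2    2    1    2    3    4
  b   3    3    2    2    2    3
Edit distance = dp[3][5] = 3

3


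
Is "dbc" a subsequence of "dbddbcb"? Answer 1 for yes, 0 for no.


Check if "dbc" is a subsequence of "dbddbcb"
Greedy scan:
  Position 0 ('d'): matches sub[0] = 'd'
  Position 1 ('b'): matches sub[1] = 'b'
  Position 2 ('d'): no match needed
  Position 3 ('d'): no match needed
  Position 4 ('b'): no match needed
  Position 5 ('c'): matches sub[2] = 'c'
  Position 6 ('b'): no match needed
All 3 characters matched => is a subsequence

1


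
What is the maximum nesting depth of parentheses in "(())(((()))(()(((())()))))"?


Input: "(())(((()))(()(((())()))))"
Tracking depth:
  Position 0 '(': depth becomes 1
  Position 1 '(': depth becomes 2
  Position 2 ')': depth becomes 1
  Position 3 ')': depth becomes 0
  Position 4 '(': depth becomes 1
  Position 5 '(': depth becomes 2
  Position 6 '(': depth becomes 3
  Position 7 '(': depth becomes 4
  Position 8 ')': depth becomes 3
  Position 9 ')': depth becomes 2
  Position 10 ')': depth becomes 1
  Position 11 '(': depth becomes 2
  Position 12 '(': depth becomes 3
  Position 13 ')': depth becomes 2
  Position 14 '(': depth becomes 3
  Position 15 '(': depth becomes 4
  Position 16 '(': depth becomes 5
  Position 17 '(': depth becomes 6
  Position 18 ')': depth becomes 5
  Position 19 ')': depth becomes 4
  Position 20 '(': depth becomes 5
  Position 21 ')': depth becomes 4
  Position 22 ')': depth becomes 3
  Position 23 ')': depth becomes 2
  Position 24 ')': depth becomes 1
  Position 25 ')': depth becomes 0
Maximum depth reached: 6

6


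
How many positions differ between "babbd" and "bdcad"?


Comparing "babbd" and "bdcad" position by position:
  Position 0: 'b' vs 'b' => same
  Position 1: 'a' vs 'd' => DIFFER
  Position 2: 'b' vs 'c' => DIFFER
  Position 3: 'b' vs 'a' => DIFFER
  Position 4: 'd' vs 'd' => same
Positions that differ: 3

3


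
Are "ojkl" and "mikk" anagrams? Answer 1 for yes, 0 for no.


Strings: "ojkl", "mikk"
Sorted first:  jklo
Sorted second: ikkm
Differ at position 0: 'j' vs 'i' => not anagrams

0


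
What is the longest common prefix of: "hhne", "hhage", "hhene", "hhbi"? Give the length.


Words: hhne, hhage, hhene, hhbi
  Position 0: all 'h' => match
  Position 1: all 'h' => match
  Position 2: ('n', 'a', 'e', 'b') => mismatch, stop
LCP = "hh" (length 2)

2


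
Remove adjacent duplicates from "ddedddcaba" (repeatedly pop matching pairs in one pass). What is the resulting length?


Input: ddedddcaba
Stack-based adjacent duplicate removal:
  Read 'd': push. Stack: d
  Read 'd': matches stack top 'd' => pop. Stack: (empty)
  Read 'e': push. Stack: e
  Read 'd': push. Stack: ed
  Read 'd': matches stack top 'd' => pop. Stack: e
  Read 'd': push. Stack: ed
  Read 'c': push. Stack: edc
  Read 'a': push. Stack: edca
  Read 'b': push. Stack: edcab
  Read 'a': push. Stack: edcaba
Final stack: "edcaba" (length 6)

6


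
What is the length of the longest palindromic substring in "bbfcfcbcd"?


Input: "bbfcfcbcd"
Checking substrings for palindromes:
  [2:5] "fcf" (len 3) => palindrome
  [3:6] "cfc" (len 3) => palindrome
  [5:8] "cbc" (len 3) => palindrome
  [0:2] "bb" (len 2) => palindrome
Longest palindromic substring: "fcf" with length 3

3


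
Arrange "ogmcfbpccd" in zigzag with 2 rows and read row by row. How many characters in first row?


Zigzag "ogmcfbpccd" into 2 rows:
Placing characters:
  'o' => row 0
  'g' => row 1
  'm' => row 0
  'c' => row 1
  'f' => row 0
  'b' => row 1
  'p' => row 0
  'c' => row 1
  'c' => row 0
  'd' => row 1
Rows:
  Row 0: "omfpc"
  Row 1: "gcbcd"
First row length: 5

5


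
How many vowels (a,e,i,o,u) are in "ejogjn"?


Input: ejogjn
Checking each character:
  'e' at position 0: vowel (running total: 1)
  'j' at position 1: consonant
  'o' at position 2: vowel (running total: 2)
  'g' at position 3: consonant
  'j' at position 4: consonant
  'n' at position 5: consonant
Total vowels: 2

2


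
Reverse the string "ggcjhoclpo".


Input: ggcjhoclpo
Reading characters right to left:
  Position 9: 'o'
  Position 8: 'p'
  Position 7: 'l'
  Position 6: 'c'
  Position 5: 'o'
  Position 4: 'h'
  Position 3: 'j'
  Position 2: 'c'
  Position 1: 'g'
  Position 0: 'g'
Reversed: oplcohjcgg

oplcohjcgg


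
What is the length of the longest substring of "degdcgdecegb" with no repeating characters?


Input: "degdcgdecegb"
Sliding window (track last position of each char):
  Position 0 ('d'): window [0,0] length 1 -- new best
  Position 1 ('e'): window [0,1] length 2 -- new best
  Position 2 ('g'): window [0,2] length 3 -- new best
  Position 3 ('d'): repeat (last at 0), move window start to 1
  Position 3 ('d'): window [1,3] length 3
  Position 4 ('c'): window [1,4] length 4 -- new best
  Position 5 ('g'): repeat (last at 2), move window start to 3
  Position 5 ('g'): window [3,5] length 3
  Position 6 ('d'): repeat (last at 3), move window start to 4
  Position 6 ('d'): window [4,6] length 3
  Position 7 ('e'): window [4,7] length 4
  Position 8 ('c'): repeat (last at 4), move window start to 5
  Position 8 ('c'): window [5,8] length 4
  Position 9 ('e'): repeat (last at 7), move window start to 8
  Position 9 ('e'): window [8,9] length 2
  Position 10 ('g'): window [8,10] length 3
  Position 11 ('b'): window [8,11] length 4
Longest substring with no repeats: "egdc" with length 4

4


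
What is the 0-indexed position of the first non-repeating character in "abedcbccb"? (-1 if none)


Input: abedcbccb
Character frequencies:
  'a': 1
  'b': 3
  'c': 3
  'd': 1
  'e': 1
Scanning left to right for freq == 1:
  Position 0 ('a'): unique! => answer = 0

0


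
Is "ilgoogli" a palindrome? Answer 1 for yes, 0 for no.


Input: ilgoogli
Reversed: ilgoogli
  Compare pos 0 ('i') with pos 7 ('i'): match
  Compare pos 1 ('l') with pos 6 ('l'): match
  Compare pos 2 ('g') with pos 5 ('g'): match
  Compare pos 3 ('o') with pos 4 ('o'): match
Result: palindrome

1


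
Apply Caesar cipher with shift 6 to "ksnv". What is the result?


Caesar cipher: shift "ksnv" by 6
  'k' (pos 10) + 6 = pos 16 = 'q'
  's' (pos 18) + 6 = pos 24 = 'y'
  'n' (pos 13) + 6 = pos 19 = 't'
  'v' (pos 21) + 6 = pos 1 = 'b'
Result: qytb

qytb


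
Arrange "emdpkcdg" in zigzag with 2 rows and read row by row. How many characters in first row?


Zigzag "emdpkcdg" into 2 rows:
Placing characters:
  'e' => row 0
  'm' => row 1
  'd' => row 0
  'p' => row 1
  'k' => row 0
  'c' => row 1
  'd' => row 0
  'g' => row 1
Rows:
  Row 0: "edkd"
  Row 1: "mpcg"
First row length: 4

4


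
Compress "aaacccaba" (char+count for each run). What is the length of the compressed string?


Input: aaacccaba
Runs:
  'a' x 3 => "a3"
  'c' x 3 => "c3"
  'a' x 1 => "a1"
  'b' x 1 => "b1"
  'a' x 1 => "a1"
Compressed: "a3c3a1b1a1"
Compressed length: 10

10


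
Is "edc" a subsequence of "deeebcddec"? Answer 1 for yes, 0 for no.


Check if "edc" is a subsequence of "deeebcddec"
Greedy scan:
  Position 0 ('d'): no match needed
  Position 1 ('e'): matches sub[0] = 'e'
  Position 2 ('e'): no match needed
  Position 3 ('e'): no match needed
  Position 4 ('b'): no match needed
  Position 5 ('c'): no match needed
  Position 6 ('d'): matches sub[1] = 'd'
  Position 7 ('d'): no match needed
  Position 8 ('e'): no match needed
  Position 9 ('c'): matches sub[2] = 'c'
All 3 characters matched => is a subsequence

1


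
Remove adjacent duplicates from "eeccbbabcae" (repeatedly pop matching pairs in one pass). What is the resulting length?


Input: eeccbbabcae
Stack-based adjacent duplicate removal:
  Read 'e': push. Stack: e
  Read 'e': matches stack top 'e' => pop. Stack: (empty)
  Read 'c': push. Stack: c
  Read 'c': matches stack top 'c' => pop. Stack: (empty)
  Read 'b': push. Stack: b
  Read 'b': matches stack top 'b' => pop. Stack: (empty)
  Read 'a': push. Stack: a
  Read 'b': push. Stack: ab
  Read 'c': push. Stack: abc
  Read 'a': push. Stack: abca
  Read 'e': push. Stack: abcae
Final stack: "abcae" (length 5)

5


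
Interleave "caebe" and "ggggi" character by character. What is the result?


Interleaving "caebe" and "ggggi":
  Position 0: 'c' from first, 'g' from second => "cg"
  Position 1: 'a' from first, 'g' from second => "ag"
  Position 2: 'e' from first, 'g' from second => "eg"
  Position 3: 'b' from first, 'g' from second => "bg"
  Position 4: 'e' from first, 'i' from second => "ei"
Result: cgagegbgei

cgagegbgei


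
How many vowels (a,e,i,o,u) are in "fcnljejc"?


Input: fcnljejc
Checking each character:
  'f' at position 0: consonant
  'c' at position 1: consonant
  'n' at position 2: consonant
  'l' at position 3: consonant
  'j' at position 4: consonant
  'e' at position 5: vowel (running total: 1)
  'j' at position 6: consonant
  'c' at position 7: consonant
Total vowels: 1

1


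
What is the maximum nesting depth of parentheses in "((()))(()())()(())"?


Input: "((()))(()())()(())"
Tracking depth:
  Position 0 '(': depth becomes 1
  Position 1 '(': depth becomes 2
  Position 2 '(': depth becomes 3
  Position 3 ')': depth becomes 2
  Position 4 ')': depth becomes 1
  Position 5 ')': depth becomes 0
  Position 6 '(': depth becomes 1
  Position 7 '(': depth becomes 2
  Position 8 ')': depth becomes 1
  Position 9 '(': depth becomes 2
  Position 10 ')': depth becomes 1
  Position 11 ')': depth becomes 0
  Position 12 '(': depth becomes 1
  Position 13 ')': depth becomes 0
  Position 14 '(': depth becomes 1
  Position 15 '(': depth becomes 2
  Position 16 ')': depth becomes 1
  Position 17 ')': depth becomes 0
Maximum depth reached: 3

3


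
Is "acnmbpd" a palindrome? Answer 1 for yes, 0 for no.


Input: acnmbpd
Reversed: dpbmnca
  Compare pos 0 ('a') with pos 6 ('d'): MISMATCH
  Compare pos 1 ('c') with pos 5 ('p'): MISMATCH
  Compare pos 2 ('n') with pos 4 ('b'): MISMATCH
Result: not a palindrome

0


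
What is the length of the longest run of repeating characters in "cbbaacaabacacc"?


Input: "cbbaacaabacacc"
Scanning for longest run:
  Position 1 ('b'): new char, reset run to 1
  Position 2 ('b'): continues run of 'b', length=2
  Position 3 ('a'): new char, reset run to 1
  Position 4 ('a'): continues run of 'a', length=2
  Position 5 ('c'): new char, reset run to 1
  Position 6 ('a'): new char, reset run to 1
  Position 7 ('a'): continues run of 'a', length=2
  Position 8 ('b'): new char, reset run to 1
  Position 9 ('a'): new char, reset run to 1
  Position 10 ('c'): new char, reset run to 1
  Position 11 ('a'): new char, reset run to 1
  Position 12 ('c'): new char, reset run to 1
  Position 13 ('c'): continues run of 'c', length=2
Longest run: 'b' with length 2

2


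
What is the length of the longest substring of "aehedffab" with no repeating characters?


Input: "aehedffab"
Sliding window (track last position of each char):
  Position 0 ('a'): window [0,0] length 1 -- new best
  Position 1 ('e'): window [0,1] length 2 -- new best
  Position 2 ('h'): window [0,2] length 3 -- new best
  Position 3 ('e'): repeat (last at 1), move window start to 2
  Position 3 ('e'): window [2,3] length 2
  Position 4 ('d'): window [2,4] length 3
  Position 5 ('f'): window [2,5] length 4 -- new best
  Position 6 ('f'): repeat (last at 5), move window start to 6
  Position 6 ('f'): window [6,6] length 1
  Position 7 ('a'): window [6,7] length 2
  Position 8 ('b'): window [6,8] length 3
Longest substring with no repeats: "hedf" with length 4

4


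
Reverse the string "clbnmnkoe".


Input: clbnmnkoe
Reading characters right to left:
  Position 8: 'e'
  Position 7: 'o'
  Position 6: 'k'
  Position 5: 'n'
  Position 4: 'm'
  Position 3: 'n'
  Position 2: 'b'
  Position 1: 'l'
  Position 0: 'c'
Reversed: eoknmnblc

eoknmnblc


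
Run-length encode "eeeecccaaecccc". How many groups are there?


Input: eeeecccaaecccc
Scanning for consecutive runs:
  Group 1: 'e' x 4 (positions 0-3)
  Group 2: 'c' x 3 (positions 4-6)
  Group 3: 'a' x 2 (positions 7-8)
  Group 4: 'e' x 1 (positions 9-9)
  Group 5: 'c' x 4 (positions 10-13)
Total groups: 5

5


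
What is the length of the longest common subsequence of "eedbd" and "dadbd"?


LCS of "eedbd" and "dadbd"
DP table:
           d    a    d    b    d
      0    0    0    0    0    0
  e   0    0    0    0    0    0
  e   0    0    0    0    0    0
  d   0    1    1    1    1    1
  b   0    1    1    1    2    2
  d   0    1    1    2    2    3
LCS length = dp[5][5] = 3

3


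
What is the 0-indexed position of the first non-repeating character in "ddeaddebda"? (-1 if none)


Input: ddeaddebda
Character frequencies:
  'a': 2
  'b': 1
  'd': 5
  'e': 2
Scanning left to right for freq == 1:
  Position 0 ('d'): freq=5, skip
  Position 1 ('d'): freq=5, skip
  Position 2 ('e'): freq=2, skip
  Position 3 ('a'): freq=2, skip
  Position 4 ('d'): freq=5, skip
  Position 5 ('d'): freq=5, skip
  Position 6 ('e'): freq=2, skip
  Position 7 ('b'): unique! => answer = 7

7


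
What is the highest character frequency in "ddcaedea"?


Input: ddcaedea
Character counts:
  'a': 2
  'c': 1
  'd': 3
  'e': 2
Maximum frequency: 3

3


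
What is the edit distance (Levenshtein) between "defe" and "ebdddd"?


Computing edit distance: "defe" -> "ebdddd"
DP table:
           e    b    d    d    d    d
      0    1    2    3    4    5    6
  d   1    1    2    2    3    4    5
  e   2    1    2    3    3    4    5
  f   3    2    2    3    4    4    5
  e   4    3    3    3    4    5    5
Edit distance = dp[4][6] = 5

5


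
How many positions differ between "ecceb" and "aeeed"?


Comparing "ecceb" and "aeeed" position by position:
  Position 0: 'e' vs 'a' => DIFFER
  Position 1: 'c' vs 'e' => DIFFER
  Position 2: 'c' vs 'e' => DIFFER
  Position 3: 'e' vs 'e' => same
  Position 4: 'b' vs 'd' => DIFFER
Positions that differ: 4

4


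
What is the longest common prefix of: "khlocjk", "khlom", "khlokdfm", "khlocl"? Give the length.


Words: khlocjk, khlom, khlokdfm, khlocl
  Position 0: all 'k' => match
  Position 1: all 'h' => match
  Position 2: all 'l' => match
  Position 3: all 'o' => match
  Position 4: ('c', 'm', 'k', 'c') => mismatch, stop
LCP = "khlo" (length 4)

4


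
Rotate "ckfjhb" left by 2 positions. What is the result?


Input: "ckfjhb", rotate left by 2
First 2 characters: "ck"
Remaining characters: "fjhb"
Concatenate remaining + first: "fjhb" + "ck" = "fjhbck"

fjhbck


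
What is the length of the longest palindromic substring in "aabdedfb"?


Input: "aabdedfb"
Checking substrings for palindromes:
  [3:6] "ded" (len 3) => palindrome
  [0:2] "aa" (len 2) => palindrome
Longest palindromic substring: "ded" with length 3

3


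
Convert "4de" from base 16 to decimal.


Input: "4de" in base 16
Positional expansion:
  Digit '4' (value 4) x 16^2 = 1024
  Digit 'd' (value 13) x 16^1 = 208
  Digit 'e' (value 14) x 16^0 = 14
Sum = 1246

1246


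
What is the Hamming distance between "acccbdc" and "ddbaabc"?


Comparing "acccbdc" and "ddbaabc" position by position:
  Position 0: 'a' vs 'd' => differ
  Position 1: 'c' vs 'd' => differ
  Position 2: 'c' vs 'b' => differ
  Position 3: 'c' vs 'a' => differ
  Position 4: 'b' vs 'a' => differ
  Position 5: 'd' vs 'b' => differ
  Position 6: 'c' vs 'c' => same
Total differences (Hamming distance): 6

6


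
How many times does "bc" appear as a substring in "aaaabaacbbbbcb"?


Searching for "bc" in "aaaabaacbbbbcb"
Scanning each position:
  Position 0: "aa" => no
  Position 1: "aa" => no
  Position 2: "aa" => no
  Position 3: "ab" => no
  Position 4: "ba" => no
  Position 5: "aa" => no
  Position 6: "ac" => no
  Position 7: "cb" => no
  Position 8: "bb" => no
  Position 9: "bb" => no
  Position 10: "bb" => no
  Position 11: "bc" => MATCH
  Position 12: "cb" => no
Total occurrences: 1

1


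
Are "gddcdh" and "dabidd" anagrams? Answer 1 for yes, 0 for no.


Strings: "gddcdh", "dabidd"
Sorted first:  cdddgh
Sorted second: abdddi
Differ at position 0: 'c' vs 'a' => not anagrams

0


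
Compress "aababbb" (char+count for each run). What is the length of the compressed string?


Input: aababbb
Runs:
  'a' x 2 => "a2"
  'b' x 1 => "b1"
  'a' x 1 => "a1"
  'b' x 3 => "b3"
Compressed: "a2b1a1b3"
Compressed length: 8

8


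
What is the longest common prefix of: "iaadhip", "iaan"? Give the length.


Words: iaadhip, iaan
  Position 0: all 'i' => match
  Position 1: all 'a' => match
  Position 2: all 'a' => match
  Position 3: ('d', 'n') => mismatch, stop
LCP = "iaa" (length 3)

3


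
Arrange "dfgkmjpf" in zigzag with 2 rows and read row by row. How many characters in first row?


Zigzag "dfgkmjpf" into 2 rows:
Placing characters:
  'd' => row 0
  'f' => row 1
  'g' => row 0
  'k' => row 1
  'm' => row 0
  'j' => row 1
  'p' => row 0
  'f' => row 1
Rows:
  Row 0: "dgmp"
  Row 1: "fkjf"
First row length: 4

4


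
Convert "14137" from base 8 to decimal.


Input: "14137" in base 8
Positional expansion:
  Digit '1' (value 1) x 8^4 = 4096
  Digit '4' (value 4) x 8^3 = 2048
  Digit '1' (value 1) x 8^2 = 64
  Digit '3' (value 3) x 8^1 = 24
  Digit '7' (value 7) x 8^0 = 7
Sum = 6239

6239


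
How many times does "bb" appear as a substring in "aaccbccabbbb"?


Searching for "bb" in "aaccbccabbbb"
Scanning each position:
  Position 0: "aa" => no
  Position 1: "ac" => no
  Position 2: "cc" => no
  Position 3: "cb" => no
  Position 4: "bc" => no
  Position 5: "cc" => no
  Position 6: "ca" => no
  Position 7: "ab" => no
  Position 8: "bb" => MATCH
  Position 9: "bb" => MATCH
  Position 10: "bb" => MATCH
Total occurrences: 3

3


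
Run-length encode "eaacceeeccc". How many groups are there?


Input: eaacceeeccc
Scanning for consecutive runs:
  Group 1: 'e' x 1 (positions 0-0)
  Group 2: 'a' x 2 (positions 1-2)
  Group 3: 'c' x 2 (positions 3-4)
  Group 4: 'e' x 3 (positions 5-7)
  Group 5: 'c' x 3 (positions 8-10)
Total groups: 5

5


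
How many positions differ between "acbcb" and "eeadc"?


Comparing "acbcb" and "eeadc" position by position:
  Position 0: 'a' vs 'e' => DIFFER
  Position 1: 'c' vs 'e' => DIFFER
  Position 2: 'b' vs 'a' => DIFFER
  Position 3: 'c' vs 'd' => DIFFER
  Position 4: 'b' vs 'c' => DIFFER
Positions that differ: 5

5


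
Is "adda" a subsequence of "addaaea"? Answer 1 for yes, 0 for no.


Check if "adda" is a subsequence of "addaaea"
Greedy scan:
  Position 0 ('a'): matches sub[0] = 'a'
  Position 1 ('d'): matches sub[1] = 'd'
  Position 2 ('d'): matches sub[2] = 'd'
  Position 3 ('a'): matches sub[3] = 'a'
  Position 4 ('a'): no match needed
  Position 5 ('e'): no match needed
  Position 6 ('a'): no match needed
All 4 characters matched => is a subsequence

1


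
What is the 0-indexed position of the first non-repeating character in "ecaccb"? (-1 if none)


Input: ecaccb
Character frequencies:
  'a': 1
  'b': 1
  'c': 3
  'e': 1
Scanning left to right for freq == 1:
  Position 0 ('e'): unique! => answer = 0

0


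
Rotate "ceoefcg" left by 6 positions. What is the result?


Input: "ceoefcg", rotate left by 6
First 6 characters: "ceoefc"
Remaining characters: "g"
Concatenate remaining + first: "g" + "ceoefc" = "gceoefc"

gceoefc


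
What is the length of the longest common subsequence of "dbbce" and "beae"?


LCS of "dbbce" and "beae"
DP table:
           b    e    a    e
      0    0    0    0    0
  d   0    0    0    0    0
  b   0    1    1    1    1
  b   0    1    1    1    1
  c   0    1    1    1    1
  e   0    1    2    2    2
LCS length = dp[5][4] = 2

2


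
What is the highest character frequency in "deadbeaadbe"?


Input: deadbeaadbe
Character counts:
  'a': 3
  'b': 2
  'd': 3
  'e': 3
Maximum frequency: 3

3


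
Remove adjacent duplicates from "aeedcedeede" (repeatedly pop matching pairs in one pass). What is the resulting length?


Input: aeedcedeede
Stack-based adjacent duplicate removal:
  Read 'a': push. Stack: a
  Read 'e': push. Stack: ae
  Read 'e': matches stack top 'e' => pop. Stack: a
  Read 'd': push. Stack: ad
  Read 'c': push. Stack: adc
  Read 'e': push. Stack: adce
  Read 'd': push. Stack: adced
  Read 'e': push. Stack: adcede
  Read 'e': matches stack top 'e' => pop. Stack: adced
  Read 'd': matches stack top 'd' => pop. Stack: adce
  Read 'e': matches stack top 'e' => pop. Stack: adc
Final stack: "adc" (length 3)

3


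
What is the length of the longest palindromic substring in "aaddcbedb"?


Input: "aaddcbedb"
Checking substrings for palindromes:
  [0:2] "aa" (len 2) => palindrome
  [2:4] "dd" (len 2) => palindrome
Longest palindromic substring: "aa" with length 2

2


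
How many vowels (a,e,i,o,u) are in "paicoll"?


Input: paicoll
Checking each character:
  'p' at position 0: consonant
  'a' at position 1: vowel (running total: 1)
  'i' at position 2: vowel (running total: 2)
  'c' at position 3: consonant
  'o' at position 4: vowel (running total: 3)
  'l' at position 5: consonant
  'l' at position 6: consonant
Total vowels: 3

3


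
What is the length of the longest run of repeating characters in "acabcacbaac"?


Input: "acabcacbaac"
Scanning for longest run:
  Position 1 ('c'): new char, reset run to 1
  Position 2 ('a'): new char, reset run to 1
  Position 3 ('b'): new char, reset run to 1
  Position 4 ('c'): new char, reset run to 1
  Position 5 ('a'): new char, reset run to 1
  Position 6 ('c'): new char, reset run to 1
  Position 7 ('b'): new char, reset run to 1
  Position 8 ('a'): new char, reset run to 1
  Position 9 ('a'): continues run of 'a', length=2
  Position 10 ('c'): new char, reset run to 1
Longest run: 'a' with length 2

2


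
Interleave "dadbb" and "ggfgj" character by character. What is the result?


Interleaving "dadbb" and "ggfgj":
  Position 0: 'd' from first, 'g' from second => "dg"
  Position 1: 'a' from first, 'g' from second => "ag"
  Position 2: 'd' from first, 'f' from second => "df"
  Position 3: 'b' from first, 'g' from second => "bg"
  Position 4: 'b' from first, 'j' from second => "bj"
Result: dgagdfbgbj

dgagdfbgbj
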